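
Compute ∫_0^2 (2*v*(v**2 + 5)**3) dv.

1484

Let u = v**2 + 5, so du = 2*v dv. When v = 0, u = 5; when v = 2, u = 9.
The integral becomes ∫ u**3 du from 5 to 9, with antiderivative u**4/4.
Back in v: F(v) = (v**2 + 5)**4/4.
Then F(2) - F(0) = (6561/4) - (625/4) = 1484.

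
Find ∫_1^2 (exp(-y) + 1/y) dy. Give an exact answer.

An antiderivative is F(y) = log(y) - exp(-y).
Then F(2) - F(1) = (-exp(-2) + log(2)) - (-exp(-1)) = -exp(-2) + exp(-1) + log(2).

-exp(-2) + exp(-1) + log(2)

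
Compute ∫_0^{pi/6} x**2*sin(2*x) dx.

Integrate by parts twice (u = x^2, dv = sin(2*x) dx).
An antiderivative is F(x) = -x**2*cos(2*x)/2 + x*sin(2*x)/2 + cos(2*x)/4.
Then F(pi/6) - F(0) = (-pi**2/144 + 1/8 + sqrt(3)*pi/24) - (1/4) = -1/8 - pi**2/144 + sqrt(3)*pi/24.

-1/8 - pi**2/144 + sqrt(3)*pi/24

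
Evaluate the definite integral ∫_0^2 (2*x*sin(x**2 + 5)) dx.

Let u = x**2 + 5, so du = 2*x dx. When x = 0, u = 5; when x = 2, u = 9.
The integral becomes ∫ sin(u) du from 5 to 9, with antiderivative -cos(u).
Back in x: F(x) = -cos(x**2 + 5).
Then F(2) - F(0) = (-cos(9)) - (-cos(5)) = cos(5) - cos(9).

cos(5) - cos(9)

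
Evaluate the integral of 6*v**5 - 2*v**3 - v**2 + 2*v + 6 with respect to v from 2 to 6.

137816/3

By the power rule, an antiderivative is F(v) = v**6 - v**4/2 - v**3/3 + v**2 + 6*v.
Then F(6) - F(2) = (46008) - (208/3) = 137816/3.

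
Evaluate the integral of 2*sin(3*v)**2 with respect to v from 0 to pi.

Use the identity sin^2(3*v) = (1 - cos(6*v))/2.
An antiderivative is F(v) = v - sin(6*v)/6.
Then F(pi) - F(0) = (pi) - (0) = pi.

pi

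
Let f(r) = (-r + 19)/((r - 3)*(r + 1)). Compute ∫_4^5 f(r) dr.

-5*log(3) - log(2) + 5*log(5)

Factor the denominator: r**2 - 2*r - 3 = (r + 1)(r - 3).
Partial fractions: (-r + 19)/((r - 3)*(r + 1)) = -5/(r + 1) + 4/(r - 3).
An antiderivative is F(r) = 4*log(r - 3) - 5*log(r + 1).
Then F(5) - F(4) = (-5*log(3) - log(2)) - (-5*log(5)) = -5*log(3) - log(2) + 5*log(5).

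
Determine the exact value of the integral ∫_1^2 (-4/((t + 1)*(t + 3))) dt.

log(25/36)

Factor the denominator: t**2 + 4*t + 3 = (t + 3)(t + 1).
Partial fractions: -4/((t + 1)*(t + 3)) = 2/(t + 3) - 2/(t + 1).
An antiderivative is F(t) = -2*log(t + 1) + 2*log(t + 3).
Then F(2) - F(1) = (log(25/9)) - (log(4)) = log(25/36).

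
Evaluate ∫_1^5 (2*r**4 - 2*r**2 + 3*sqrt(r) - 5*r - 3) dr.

By the power rule, an antiderivative is F(r) = 2*r**5/5 + 2*r**(3/2) - 2*r**3/3 - 5*r**2/2 - 3*r.
Then F(5) - F(1) = (10*sqrt(5) + 6535/6) - (-113/30) = 10*sqrt(5) + 16394/15.

10*sqrt(5) + 16394/15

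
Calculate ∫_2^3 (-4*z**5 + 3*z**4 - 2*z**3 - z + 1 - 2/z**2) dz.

-5266/15

By the power rule, an antiderivative is F(z) = -2*z**6/3 + 3*z**5/5 - z**4/2 - z**2/2 + z + 2/z.
Then F(3) - F(2) = (-5723/15) - (-457/15) = -5266/15.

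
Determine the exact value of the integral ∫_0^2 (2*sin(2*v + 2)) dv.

Let u = 2*v + 2, so du = 2 dv. When v = 0, u = 2; when v = 2, u = 6.
The integral becomes ∫ sin(u) du from 2 to 6, with antiderivative -cos(u).
Back in v: F(v) = -cos(2*v + 2).
Then F(2) - F(0) = (-cos(6)) - (-cos(2)) = -cos(6) + cos(2).

-cos(6) + cos(2)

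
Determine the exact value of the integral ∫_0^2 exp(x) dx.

An antiderivative is F(x) = exp(x).
Then F(2) - F(0) = (exp(2)) - (1) = -1 + exp(2).

-1 + exp(2)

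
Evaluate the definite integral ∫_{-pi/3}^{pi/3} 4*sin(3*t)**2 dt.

4*pi/3

Use the identity sin^2(3*t) = (1 - cos(6*t))/2.
An antiderivative is F(t) = 2*t - sin(6*t)/3.
Then F(pi/3) - F(-pi/3) = (2*pi/3) - (-2*pi/3) = 4*pi/3.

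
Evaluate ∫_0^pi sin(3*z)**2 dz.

Use the identity sin^2(3*z) = (1 - cos(6*z))/2.
An antiderivative is F(z) = z/2 - sin(6*z)/12.
Then F(pi) - F(0) = (pi/2) - (0) = pi/2.

pi/2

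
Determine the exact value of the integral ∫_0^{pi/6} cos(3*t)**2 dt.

Use the identity cos^2(3*t) = (1 + cos(6*t))/2.
An antiderivative is F(t) = t/2 + sin(6*t)/12.
Then F(pi/6) - F(0) = (pi/12) - (0) = pi/12.

pi/12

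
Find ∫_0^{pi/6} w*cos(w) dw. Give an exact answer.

Integrate by parts once (u = w, dv = cos(w) dw).
An antiderivative is F(w) = w*sin(w) + cos(w).
Then F(pi/6) - F(0) = (pi/12 + sqrt(3)/2) - (1) = -1 + pi/12 + sqrt(3)/2.

-1 + pi/12 + sqrt(3)/2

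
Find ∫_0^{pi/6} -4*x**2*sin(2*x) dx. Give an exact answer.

Integrate by parts twice (u = x^2, dv = -4*sin(2*x) dx).
An antiderivative is F(x) = 2*x**2*cos(2*x) - 2*x*sin(2*x) - cos(2*x).
Then F(pi/6) - F(0) = (-sqrt(3)*pi/6 - 1/2 + pi**2/36) - (-1) = -sqrt(3)*pi/6 + pi**2/36 + 1/2.

-sqrt(3)*pi/6 + pi**2/36 + 1/2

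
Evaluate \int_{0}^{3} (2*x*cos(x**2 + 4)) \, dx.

Let u = x**2 + 4, so du = 2*x dx. When x = 0, u = 4; when x = 3, u = 13.
The integral becomes ∫ cos(u) du from 4 to 13, with antiderivative sin(u).
Back in x: F(x) = sin(x**2 + 4).
Then F(3) - F(0) = (sin(13)) - (sin(4)) = sin(13) - sin(4).

sin(13) - sin(4)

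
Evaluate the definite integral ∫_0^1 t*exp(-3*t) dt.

Integrate by parts once (u = t, dv = exp(-3*t) dt).
An antiderivative is F(t) = (-3*t - 1)*exp(-3*t)/9.
Then F(1) - F(0) = (-4*exp(-3)/9) - (-1/9) = (-4 + exp(3))*exp(-3)/9.

(-4 + exp(3))*exp(-3)/9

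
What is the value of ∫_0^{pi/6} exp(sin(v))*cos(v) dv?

Let u = sin(v), so du = cos(v) dv. When v = 0, u = 0; when v = pi/6, u = 1/2.
The integral becomes ∫ exp(u) du from 0 to 1/2, with antiderivative exp(u).
Back in v: F(v) = exp(sin(v)).
Then F(pi/6) - F(0) = (exp(1/2)) - (1) = -1 + exp(1/2).

-1 + exp(1/2)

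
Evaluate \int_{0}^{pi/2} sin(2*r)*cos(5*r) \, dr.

-2/21

Use the identity sin(2*r)cos(5*r) = [sin(7*r) + sin(-3*r)]/2.
An antiderivative is F(r) = cos(3*r)/6 - cos(7*r)/14.
Then F(pi/2) - F(0) = (0) - (2/21) = -2/21.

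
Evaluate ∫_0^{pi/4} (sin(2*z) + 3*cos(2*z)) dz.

An antiderivative is F(z) = 3*sin(2*z)/2 - cos(2*z)/2.
Then F(pi/4) - F(0) = (3/2) - (-1/2) = 2.

2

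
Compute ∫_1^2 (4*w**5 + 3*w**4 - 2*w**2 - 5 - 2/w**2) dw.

749/15

By the power rule, an antiderivative is F(w) = 2*w**6/3 + 3*w**5/5 - 2*w**3/3 - 5*w + 2/w.
Then F(2) - F(1) = (713/15) - (-12/5) = 749/15.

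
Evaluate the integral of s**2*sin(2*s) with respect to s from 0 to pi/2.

-1/2 + pi**2/8

Integrate by parts twice (u = s^2, dv = sin(2*s) ds).
An antiderivative is F(s) = -s**2*cos(2*s)/2 + s*sin(2*s)/2 + cos(2*s)/4.
Then F(pi/2) - F(0) = (-1/4 + pi**2/8) - (1/4) = -1/2 + pi**2/8.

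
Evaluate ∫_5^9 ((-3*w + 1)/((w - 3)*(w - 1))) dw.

log(2/81)

Factor the denominator: w**2 - 4*w + 3 = (w - 1)(w - 3).
Partial fractions: (-3*w + 1)/((w - 3)*(w - 1)) = 1/(w - 1) - 4/(w - 3).
An antiderivative is F(w) = -4*log(w - 3) + log(w - 1).
Then F(9) - F(5) = (-4*log(3) - log(2)) - (-log(4)) = log(2/81).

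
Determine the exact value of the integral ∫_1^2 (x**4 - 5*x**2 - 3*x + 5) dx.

-149/30

By the power rule, an antiderivative is F(x) = x**5/5 - 5*x**3/3 - 3*x**2/2 + 5*x.
Then F(2) - F(1) = (-44/15) - (61/30) = -149/30.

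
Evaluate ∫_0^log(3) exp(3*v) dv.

Let u = exp(v), so du = exp(v) dv. When v = 0, u = 1; when v = log(3), u = 3.
The integral becomes ∫ u**2 du from 1 to 3, with antiderivative u**3/3.
Back in v: F(v) = exp(3*v)/3.
Then F(log(3)) - F(0) = (9) - (1/3) = 26/3.

26/3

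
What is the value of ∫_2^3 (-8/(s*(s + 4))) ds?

log(49/81)

Factor the denominator: s**2 + 4*s = (s + 4)s.
Partial fractions: -8/(s*(s + 4)) = 2/(s + 4) - 2/s.
An antiderivative is F(s) = -2*log(s) + 2*log(s + 4).
Then F(3) - F(2) = (log(49/9)) - (log(9)) = log(49/81).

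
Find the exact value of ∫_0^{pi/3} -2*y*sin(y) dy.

Integrate by parts once (u = y, dv = -2*sin(y) dy).
An antiderivative is F(y) = 2*y*cos(y) - 2*sin(y).
Then F(pi/3) - F(0) = (-sqrt(3) + pi/3) - (0) = -sqrt(3) + pi/3.

-sqrt(3) + pi/3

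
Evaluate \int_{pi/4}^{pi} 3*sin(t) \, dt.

An antiderivative is F(t) = -3*cos(t).
Then F(pi) - F(pi/4) = (3) - (-3*sqrt(2)/2) = 3*sqrt(2)/2 + 3.

3*sqrt(2)/2 + 3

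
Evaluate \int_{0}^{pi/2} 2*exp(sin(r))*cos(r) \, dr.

Let u = sin(r), so du = cos(r) dr. When r = 0, u = 0; when r = pi/2, u = 1.
The integral becomes 2·∫ exp(u) du from 0 to 1, with antiderivative 2*exp(u).
Back in r: F(r) = 2*exp(sin(r)).
Then F(pi/2) - F(0) = (2*E) - (2) = -2 + 2*E.

-2 + 2*E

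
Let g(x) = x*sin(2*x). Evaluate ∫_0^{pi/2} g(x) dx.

pi/4

Integrate by parts once (u = x, dv = sin(2*x) dx).
An antiderivative is F(x) = -x*cos(2*x)/2 + sin(2*x)/4.
Then F(pi/2) - F(0) = (pi/4) - (0) = pi/4.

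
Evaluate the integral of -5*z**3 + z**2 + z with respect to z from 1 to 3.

By the power rule, an antiderivative is F(z) = -5*z**4/4 + z**3/3 + z**2/2.
Then F(3) - F(1) = (-351/4) - (-5/12) = -262/3.

-262/3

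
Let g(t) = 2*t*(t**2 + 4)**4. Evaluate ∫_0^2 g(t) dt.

Let u = t**2 + 4, so du = 2*t dt. When t = 0, u = 4; when t = 2, u = 8.
The integral becomes ∫ u**4 du from 4 to 8, with antiderivative u**5/5.
Back in t: F(t) = (t**2 + 4)**5/5.
Then F(2) - F(0) = (32768/5) - (1024/5) = 31744/5.

31744/5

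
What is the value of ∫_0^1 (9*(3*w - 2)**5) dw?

-63/2

Let u = 3*w - 2, so du = 3 dw. When w = 0, u = -2; when w = 1, u = 1.
The integral becomes 3·∫ u**5 du from -2 to 1, with antiderivative u**6/2.
Back in w: F(w) = (3*w - 2)**6/2.
Then F(1) - F(0) = (1/2) - (32) = -63/2.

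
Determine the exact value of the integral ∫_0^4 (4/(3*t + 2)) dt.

4*log(7)/3

An antiderivative is F(t) = 4*log(3*t + 2)/3.
Then F(4) - F(0) = (4*log(14)/3) - (4*log(2)/3) = 4*log(7)/3.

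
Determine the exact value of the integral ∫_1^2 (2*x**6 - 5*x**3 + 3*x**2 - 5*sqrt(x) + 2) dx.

By the power rule, an antiderivative is F(x) = 2*x**7/7 - 5*x**4/4 - 10*x**(3/2)/3 + x**3 + 2*x.
Then F(2) - F(1) = (200/7 - 20*sqrt(2)/3) - (-109/84) = 2509/84 - 20*sqrt(2)/3.

2509/84 - 20*sqrt(2)/3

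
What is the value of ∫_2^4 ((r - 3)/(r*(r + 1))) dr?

Factor the denominator: r**2 + r = (r + 1)r.
Partial fractions: (r - 3)/(r*(r + 1)) = 4/(r + 1) - 3/r.
An antiderivative is F(r) = -3*log(r) + 4*log(r + 1).
Then F(4) - F(2) = (-6*log(2) + 4*log(5)) - (log(81/8)) = -4*log(3) - 3*log(2) + 4*log(5).

-4*log(3) - 3*log(2) + 4*log(5)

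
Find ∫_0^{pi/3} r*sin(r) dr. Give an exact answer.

Integrate by parts once (u = r, dv = sin(r) dr).
An antiderivative is F(r) = -r*cos(r) + sin(r).
Then F(pi/3) - F(0) = (-pi/6 + sqrt(3)/2) - (0) = -pi/6 + sqrt(3)/2.

-pi/6 + sqrt(3)/2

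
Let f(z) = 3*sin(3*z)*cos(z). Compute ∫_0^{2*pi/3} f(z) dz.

27/16

Use the identity sin(3*z)cos(z) = [sin(4*z) + sin(2*z)]/2.
An antiderivative is F(z) = -3*cos(2*z)/4 - 3*cos(4*z)/8.
Then F(2*pi/3) - F(0) = (9/16) - (-9/8) = 27/16.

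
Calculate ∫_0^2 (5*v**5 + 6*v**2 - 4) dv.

184/3

By the power rule, an antiderivative is F(v) = 5*v**6/6 + 2*v**3 - 4*v.
Then F(2) - F(0) = (184/3) - (0) = 184/3.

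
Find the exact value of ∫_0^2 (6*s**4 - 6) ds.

By the power rule, an antiderivative is F(s) = 6*s**5/5 - 6*s.
Then F(2) - F(0) = (132/5) - (0) = 132/5.

132/5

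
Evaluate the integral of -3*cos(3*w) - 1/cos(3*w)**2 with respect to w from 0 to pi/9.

-5*sqrt(3)/6

An antiderivative is F(w) = -sin(3*w) - tan(3*w)/3.
Then F(pi/9) - F(0) = (-5*sqrt(3)/6) - (0) = -5*sqrt(3)/6.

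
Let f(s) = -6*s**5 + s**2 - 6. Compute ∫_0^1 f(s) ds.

-20/3

By the power rule, an antiderivative is F(s) = -s**6 + s**3/3 - 6*s.
Then F(1) - F(0) = (-20/3) - (0) = -20/3.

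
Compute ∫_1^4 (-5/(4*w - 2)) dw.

An antiderivative is F(w) = -5*log(4*w - 2)/4.
Then F(4) - F(1) = (-5*log(14)/4) - (-5*log(2)/4) = -5*log(7)/4.

-5*log(7)/4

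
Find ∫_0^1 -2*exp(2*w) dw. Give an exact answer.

1 - exp(2)

An antiderivative is F(w) = -exp(2*w).
Then F(1) - F(0) = (-exp(2)) - (-1) = 1 - exp(2).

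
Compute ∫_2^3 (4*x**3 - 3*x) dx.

By the power rule, an antiderivative is F(x) = x**4 - 3*x**2/2.
Then F(3) - F(2) = (135/2) - (10) = 115/2.

115/2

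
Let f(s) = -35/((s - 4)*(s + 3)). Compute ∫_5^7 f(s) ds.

Factor the denominator: s**2 - s - 12 = (s + 3)(s - 4).
Partial fractions: -35/((s - 4)*(s + 3)) = 5/(s + 3) - 5/(s - 4).
An antiderivative is F(s) = -5*log(s - 4) + 5*log(s + 3).
Then F(7) - F(5) = (-5*log(3) + 5*log(2) + 5*log(5)) - (15*log(2)) = -10*log(2) - 5*log(3) + 5*log(5).

-10*log(2) - 5*log(3) + 5*log(5)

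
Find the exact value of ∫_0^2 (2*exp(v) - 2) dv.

An antiderivative is F(v) = -2*v + 2*exp(v).
Then F(2) - F(0) = (-4 + 2*exp(2)) - (2) = -6 + 2*exp(2).

-6 + 2*exp(2)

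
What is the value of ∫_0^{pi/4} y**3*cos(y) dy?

-3*sqrt(2) - 3*sqrt(2)*pi/4 + sqrt(2)*pi**3/128 + 3*sqrt(2)*pi**2/32 + 6

Integrate by parts 3 times (u = y^3, dv = cos(y) dy).
An antiderivative is F(y) = y**3*sin(y) + 3*y**2*cos(y) - 6*y*sin(y) - 6*cos(y).
Then F(pi/4) - F(0) = (sqrt(2)*(-384 - 96*pi + pi**3 + 12*pi**2)/128) - (-6) = -3*sqrt(2) - 3*sqrt(2)*pi/4 + sqrt(2)*pi**3/128 + 3*sqrt(2)*pi**2/32 + 6.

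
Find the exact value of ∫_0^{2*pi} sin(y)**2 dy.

Use the identity sin^2(y) = (1 - cos(2*y))/2.
An antiderivative is F(y) = y/2 - sin(2*y)/4.
Then F(2*pi) - F(0) = (pi) - (0) = pi.

pi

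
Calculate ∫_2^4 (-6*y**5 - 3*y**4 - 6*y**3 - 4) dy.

-24976/5

By the power rule, an antiderivative is F(y) = -y**6 - 3*y**5/5 - 3*y**4/2 - 4*y.
Then F(4) - F(2) = (-25552/5) - (-576/5) = -24976/5.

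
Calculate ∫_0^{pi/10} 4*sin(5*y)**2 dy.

Use the identity sin^2(5*y) = (1 - cos(10*y))/2.
An antiderivative is F(y) = 2*y - sin(10*y)/5.
Then F(pi/10) - F(0) = (pi/5) - (0) = pi/5.

pi/5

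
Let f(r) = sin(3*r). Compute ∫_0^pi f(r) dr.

2/3

An antiderivative is F(r) = -cos(3*r)/3.
Then F(pi) - F(0) = (1/3) - (-1/3) = 2/3.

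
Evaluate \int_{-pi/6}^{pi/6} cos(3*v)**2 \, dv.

pi/6

Use the identity cos^2(3*v) = (1 + cos(6*v))/2.
An antiderivative is F(v) = v/2 + sin(6*v)/12.
Then F(pi/6) - F(-pi/6) = (pi/12) - (-pi/12) = pi/6.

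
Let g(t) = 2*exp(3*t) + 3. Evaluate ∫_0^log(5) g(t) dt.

3*log(5) + 248/3

An antiderivative is F(t) = 2*exp(3*t)/3 + 3*t.
Then F(log(5)) - F(0) = (3*log(5) + 250/3) - (2/3) = 3*log(5) + 248/3.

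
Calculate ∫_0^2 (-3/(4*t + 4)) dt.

-3*log(3)/4

An antiderivative is F(t) = -3*log(4*t + 4)/4.
Then F(2) - F(0) = (-3*log(12)/4) - (-3*log(2)/2) = -3*log(3)/4.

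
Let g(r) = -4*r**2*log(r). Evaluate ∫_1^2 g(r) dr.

Integrate by parts once (u = ln r, dv = -4*r**2 dr).
An antiderivative is F(r) = -4*r**3*(3*log(r) - 1)/9.
Then F(2) - F(1) = (32/9 - 32*log(2)/3) - (4/9) = 28/9 - 32*log(2)/3.

28/9 - 32*log(2)/3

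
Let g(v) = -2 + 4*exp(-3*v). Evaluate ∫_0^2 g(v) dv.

-8/3 - 4*exp(-6)/3

An antiderivative is F(v) = -2*v - 4*exp(-3*v)/3.
Then F(2) - F(0) = (-4 - 4*exp(-6)/3) - (-4/3) = -8/3 - 4*exp(-6)/3.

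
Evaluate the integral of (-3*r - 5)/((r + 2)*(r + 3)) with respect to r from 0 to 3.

Factor the denominator: r**2 + 5*r + 6 = (r + 3)(r + 2).
Partial fractions: (-3*r - 5)/((r + 2)*(r + 3)) = -4/(r + 3) + 1/(r + 2).
An antiderivative is F(r) = log(r + 2) - 4*log(r + 3).
Then F(3) - F(0) = (-4*log(3) - 4*log(2) + log(5)) - (log(2/81)) = log(5/32).

log(5/32)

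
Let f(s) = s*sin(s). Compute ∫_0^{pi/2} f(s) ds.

1

Integrate by parts once (u = s, dv = sin(s) ds).
An antiderivative is F(s) = -s*cos(s) + sin(s).
Then F(pi/2) - F(0) = (1) - (0) = 1.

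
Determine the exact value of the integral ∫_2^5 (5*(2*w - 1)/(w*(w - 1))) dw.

5*log(2) + 5*log(5)

Factor the denominator: w**2 - w = w(w - 1).
Partial fractions: 5*(2*w - 1)/(w*(w - 1)) = 5/w + 5/(w - 1).
An antiderivative is F(w) = 5*log(w) + 5*log(w - 1).
Then F(5) - F(2) = (10*log(2) + 5*log(5)) - (log(32)) = 5*log(2) + 5*log(5).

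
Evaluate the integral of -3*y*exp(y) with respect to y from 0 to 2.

-3*exp(2) - 3

Integrate by parts once (u = y, dv = -3*exp(y) dy).
An antiderivative is F(y) = (-3*y + 3)*exp(y).
Then F(2) - F(0) = (-3*exp(2)) - (3) = -3*exp(2) - 3.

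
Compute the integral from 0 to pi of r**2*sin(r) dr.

Integrate by parts twice (u = r^2, dv = sin(r) dr).
An antiderivative is F(r) = -r**2*cos(r) + 2*r*sin(r) + 2*cos(r).
Then F(pi) - F(0) = (-2 + pi**2) - (2) = -4 + pi**2.

-4 + pi**2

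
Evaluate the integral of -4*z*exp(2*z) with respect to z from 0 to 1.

-exp(2) - 1

Integrate by parts once (u = z, dv = -4*exp(2*z) dz).
An antiderivative is F(z) = (-2*z + 1)*exp(2*z).
Then F(1) - F(0) = (-exp(2)) - (1) = -exp(2) - 1.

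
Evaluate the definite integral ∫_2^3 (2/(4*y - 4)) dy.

An antiderivative is F(y) = log(4*y - 4)/2.
Then F(3) - F(2) = (3*log(2)/2) - (log(2)) = log(2)/2.

log(2)/2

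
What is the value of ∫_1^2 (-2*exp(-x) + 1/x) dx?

An antiderivative is F(x) = log(x) + 2*exp(-x).
Then F(2) - F(1) = (2*exp(-2) + log(2)) - (2*exp(-1)) = -2*exp(-1) + 2*exp(-2) + log(2).

-2*exp(-1) + 2*exp(-2) + log(2)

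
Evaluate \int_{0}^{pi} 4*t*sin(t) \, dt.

Integrate by parts once (u = t, dv = 4*sin(t) dt).
An antiderivative is F(t) = -4*t*cos(t) + 4*sin(t).
Then F(pi) - F(0) = (4*pi) - (0) = 4*pi.

4*pi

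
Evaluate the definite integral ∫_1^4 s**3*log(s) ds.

-255/16 + 128*log(2)

Integrate by parts once (u = ln s, dv = s**3 ds).
An antiderivative is F(s) = s**4*(4*log(s) - 1)/16.
Then F(4) - F(1) = (-16 + 128*log(2)) - (-1/16) = -255/16 + 128*log(2).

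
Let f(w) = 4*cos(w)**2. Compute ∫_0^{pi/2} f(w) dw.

pi

Use the identity cos^2(w) = (1 + cos(2*w))/2.
An antiderivative is F(w) = 2*w + sin(2*w).
Then F(pi/2) - F(0) = (pi) - (0) = pi.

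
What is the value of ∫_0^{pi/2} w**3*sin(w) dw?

-6 + 3*pi**2/4

Integrate by parts 3 times (u = w^3, dv = sin(w) dw).
An antiderivative is F(w) = -w**3*cos(w) + 3*w**2*sin(w) + 6*w*cos(w) - 6*sin(w).
Then F(pi/2) - F(0) = (-6 + 3*pi**2/4) - (0) = -6 + 3*pi**2/4.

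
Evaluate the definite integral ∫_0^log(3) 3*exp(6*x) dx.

364

Let u = exp(x), so du = exp(x) dx. When x = 0, u = 1; when x = log(3), u = 3.
The integral becomes 3·∫ u**5 du from 1 to 3, with antiderivative u**6/2.
Back in x: F(x) = exp(6*x)/2.
Then F(log(3)) - F(0) = (729/2) - (1/2) = 364.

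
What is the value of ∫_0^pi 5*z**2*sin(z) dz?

-20 + 5*pi**2

Integrate by parts twice (u = z^2, dv = 5*sin(z) dz).
An antiderivative is F(z) = -5*z**2*cos(z) + 10*z*sin(z) + 10*cos(z).
Then F(pi) - F(0) = (-10 + 5*pi**2) - (10) = -20 + 5*pi**2.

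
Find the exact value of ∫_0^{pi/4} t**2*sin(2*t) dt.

Integrate by parts twice (u = t^2, dv = sin(2*t) dt).
An antiderivative is F(t) = -t**2*cos(2*t)/2 + t*sin(2*t)/2 + cos(2*t)/4.
Then F(pi/4) - F(0) = (pi/8) - (1/4) = -1/4 + pi/8.

-1/4 + pi/8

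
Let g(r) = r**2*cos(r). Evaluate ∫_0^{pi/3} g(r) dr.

Integrate by parts twice (u = r^2, dv = cos(r) dr).
An antiderivative is F(r) = r**2*sin(r) + 2*r*cos(r) - 2*sin(r).
Then F(pi/3) - F(0) = (-sqrt(3) + sqrt(3)*pi**2/18 + pi/3) - (0) = -sqrt(3) + sqrt(3)*pi**2/18 + pi/3.

-sqrt(3) + sqrt(3)*pi**2/18 + pi/3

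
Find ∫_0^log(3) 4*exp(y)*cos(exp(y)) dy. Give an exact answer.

-4*sin(1) + 4*sin(3)

Let u = exp(y), so du = exp(y) dy. When y = 0, u = 1; when y = log(3), u = 3.
The integral becomes 4·∫ cos(u) du from 1 to 3, with antiderivative 4*sin(u).
Back in y: F(y) = 4*sin(exp(y)).
Then F(log(3)) - F(0) = (4*sin(3)) - (4*sin(1)) = -4*sin(1) + 4*sin(3).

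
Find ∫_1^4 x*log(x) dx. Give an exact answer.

Integrate by parts once (u = ln x, dv = x dx).
An antiderivative is F(x) = x**2*(2*log(x) - 1)/4.
Then F(4) - F(1) = (-4 + 16*log(2)) - (-1/4) = -15/4 + 16*log(2).

-15/4 + 16*log(2)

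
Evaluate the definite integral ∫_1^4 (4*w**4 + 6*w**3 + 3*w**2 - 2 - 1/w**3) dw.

201189/160

By the power rule, an antiderivative is F(w) = 4*w**5/5 + 3*w**4/2 + w**3 - 2*w + 1/(2*w**2).
Then F(4) - F(1) = (201477/160) - (9/5) = 201189/160.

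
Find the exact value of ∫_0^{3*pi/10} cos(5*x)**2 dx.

3*pi/20

Use the identity cos^2(5*x) = (1 + cos(10*x))/2.
An antiderivative is F(x) = x/2 + sin(10*x)/20.
Then F(3*pi/10) - F(0) = (3*pi/20) - (0) = 3*pi/20.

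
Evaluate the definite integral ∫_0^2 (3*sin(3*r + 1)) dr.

-cos(7) + cos(1)

Let u = 3*r + 1, so du = 3 dr. When r = 0, u = 1; when r = 2, u = 7.
The integral becomes ∫ sin(u) du from 1 to 7, with antiderivative -cos(u).
Back in r: F(r) = -cos(3*r + 1).
Then F(2) - F(0) = (-cos(7)) - (-cos(1)) = -cos(7) + cos(1).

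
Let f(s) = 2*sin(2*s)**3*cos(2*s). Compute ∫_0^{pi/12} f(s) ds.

1/64

Let u = sin(2*s), so du = 2*cos(2*s) ds. When s = 0, u = 0; when s = pi/12, u = 1/2.
The integral becomes ∫ u**3 du from 0 to 1/2, with antiderivative u**4/4.
Back in s: F(s) = sin(2*s)**4/4.
Then F(pi/12) - F(0) = (1/64) - (0) = 1/64.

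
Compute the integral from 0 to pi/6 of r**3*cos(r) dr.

-3*sqrt(3) - pi/2 + pi**3/432 + sqrt(3)*pi**2/24 + 6

Integrate by parts 3 times (u = r^3, dv = cos(r) dr).
An antiderivative is F(r) = r**3*sin(r) + 3*r**2*cos(r) - 6*r*sin(r) - 6*cos(r).
Then F(pi/6) - F(0) = (-3*sqrt(3) - pi/2 + pi**3/432 + sqrt(3)*pi**2/24) - (-6) = -3*sqrt(3) - pi/2 + pi**3/432 + sqrt(3)*pi**2/24 + 6.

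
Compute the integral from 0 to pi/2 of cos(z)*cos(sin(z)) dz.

Let u = sin(z), so du = cos(z) dz. When z = 0, u = 0; when z = pi/2, u = 1.
The integral becomes ∫ cos(u) du from 0 to 1, with antiderivative sin(u).
Back in z: F(z) = sin(sin(z)).
Then F(pi/2) - F(0) = (sin(1)) - (0) = sin(1).

sin(1)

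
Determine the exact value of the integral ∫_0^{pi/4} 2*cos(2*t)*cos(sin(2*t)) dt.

Let u = sin(2*t), so du = 2*cos(2*t) dt. When t = 0, u = 0; when t = pi/4, u = 1.
The integral becomes ∫ cos(u) du from 0 to 1, with antiderivative sin(u).
Back in t: F(t) = sin(sin(2*t)).
Then F(pi/4) - F(0) = (sin(1)) - (0) = sin(1).

sin(1)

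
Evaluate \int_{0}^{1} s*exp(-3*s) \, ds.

Integrate by parts once (u = s, dv = exp(-3*s) ds).
An antiderivative is F(s) = (-3*s - 1)*exp(-3*s)/9.
Then F(1) - F(0) = (-4*exp(-3)/9) - (-1/9) = (-4 + exp(3))*exp(-3)/9.

(-4 + exp(3))*exp(-3)/9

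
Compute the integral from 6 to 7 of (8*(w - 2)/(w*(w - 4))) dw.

Factor the denominator: w**2 - 4*w = w(w - 4).
Partial fractions: 8*(w - 2)/(w*(w - 4)) = 4/w + 4/(w - 4).
An antiderivative is F(w) = 4*log(w) + 4*log(w - 4).
Then F(7) - F(6) = (4*log(3) + 4*log(7)) - (4*log(3) + 8*log(2)) = -8*log(2) + 4*log(7).

-8*log(2) + 4*log(7)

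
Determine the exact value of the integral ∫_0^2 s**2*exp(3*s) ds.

Integrate by parts twice (u = s^2, dv = exp(3*s) ds).
An antiderivative is F(s) = (9*s**2 - 6*s + 2)*exp(3*s)/27.
Then F(2) - F(0) = (26*exp(6)/27) - (2/27) = -2/27 + 26*exp(6)/27.

-2/27 + 26*exp(6)/27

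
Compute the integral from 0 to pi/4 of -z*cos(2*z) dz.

Integrate by parts once (u = z, dv = -cos(2*z) dz).
An antiderivative is F(z) = -z*sin(2*z)/2 - cos(2*z)/4.
Then F(pi/4) - F(0) = (-pi/8) - (-1/4) = 1/4 - pi/8.

1/4 - pi/8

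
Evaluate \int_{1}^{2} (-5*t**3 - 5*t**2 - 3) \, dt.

By the power rule, an antiderivative is F(t) = -5*t**4/4 - 5*t**3/3 - 3*t.
Then F(2) - F(1) = (-118/3) - (-71/12) = -401/12.

-401/12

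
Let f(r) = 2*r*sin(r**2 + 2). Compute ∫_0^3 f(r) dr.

cos(2) - cos(11)

Let u = r**2 + 2, so du = 2*r dr. When r = 0, u = 2; when r = 3, u = 11.
The integral becomes ∫ sin(u) du from 2 to 11, with antiderivative -cos(u).
Back in r: F(r) = -cos(r**2 + 2).
Then F(3) - F(0) = (-cos(11)) - (-cos(2)) = cos(2) - cos(11).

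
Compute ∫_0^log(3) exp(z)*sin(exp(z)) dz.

cos(1) - cos(3)

Let u = exp(z), so du = exp(z) dz. When z = 0, u = 1; when z = log(3), u = 3.
The integral becomes ∫ sin(u) du from 1 to 3, with antiderivative -cos(u).
Back in z: F(z) = -cos(exp(z)).
Then F(log(3)) - F(0) = (-cos(3)) - (-cos(1)) = cos(1) - cos(3).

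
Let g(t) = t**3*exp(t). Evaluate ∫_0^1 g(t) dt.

6 - 2*E

Integrate by parts 3 times (u = t^3, dv = exp(t) dt).
An antiderivative is F(t) = (t**3 - 3*t**2 + 6*t - 6)*exp(t).
Then F(1) - F(0) = (-2*E) - (-6) = 6 - 2*E.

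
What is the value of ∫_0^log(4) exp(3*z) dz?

Let u = exp(z), so du = exp(z) dz. When z = 0, u = 1; when z = log(4), u = 4.
The integral becomes ∫ u**2 du from 1 to 4, with antiderivative u**3/3.
Back in z: F(z) = exp(3*z)/3.
Then F(log(4)) - F(0) = (64/3) - (1/3) = 21.

21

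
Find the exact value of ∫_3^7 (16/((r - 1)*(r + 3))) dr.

Factor the denominator: r**2 + 2*r - 3 = (r + 3)(r - 1).
Partial fractions: 16/((r - 1)*(r + 3)) = -4/(r + 3) + 4/(r - 1).
An antiderivative is F(r) = 4*log(r - 1) - 4*log(r + 3).
Then F(7) - F(3) = (-4*log(5) + 4*log(3)) - (-log(81)) = -4*log(5) + 8*log(3).

-4*log(5) + 8*log(3)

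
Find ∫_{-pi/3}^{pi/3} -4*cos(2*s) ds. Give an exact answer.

-2*sqrt(3)

An antiderivative is F(s) = -2*sin(2*s).
Then F(pi/3) - F(-pi/3) = (-sqrt(3)) - (sqrt(3)) = -2*sqrt(3).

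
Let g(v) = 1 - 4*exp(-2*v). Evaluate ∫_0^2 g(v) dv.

An antiderivative is F(v) = v + 2*exp(-2*v).
Then F(2) - F(0) = (2*exp(-4) + 2) - (2) = 2*exp(-4).

2*exp(-4)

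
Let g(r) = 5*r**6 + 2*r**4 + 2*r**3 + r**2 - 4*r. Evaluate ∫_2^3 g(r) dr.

By the power rule, an antiderivative is F(r) = 5*r**7/7 + 2*r**5/5 + r**4/2 + r**3/3 - 2*r**2.
Then F(3) - F(2) = (118359/70) - (11224/105) = 332629/210.

332629/210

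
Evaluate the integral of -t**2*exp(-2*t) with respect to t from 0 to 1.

(5 - exp(2))*exp(-2)/4

Integrate by parts twice (u = t^2, dv = -exp(-2*t) dt).
An antiderivative is F(t) = (2*t**2 + 2*t + 1)*exp(-2*t)/4.
Then F(1) - F(0) = (5*exp(-2)/4) - (1/4) = (5 - exp(2))*exp(-2)/4.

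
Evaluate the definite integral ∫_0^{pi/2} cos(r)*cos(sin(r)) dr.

Let u = sin(r), so du = cos(r) dr. When r = 0, u = 0; when r = pi/2, u = 1.
The integral becomes ∫ cos(u) du from 0 to 1, with antiderivative sin(u).
Back in r: F(r) = sin(sin(r)).
Then F(pi/2) - F(0) = (sin(1)) - (0) = sin(1).

sin(1)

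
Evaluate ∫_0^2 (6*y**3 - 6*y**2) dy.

By the power rule, an antiderivative is F(y) = 3*y**4/2 - 2*y**3.
Then F(2) - F(0) = (8) - (0) = 8.

8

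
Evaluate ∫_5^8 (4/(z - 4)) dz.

An antiderivative is F(z) = 4*log(z - 4).
Then F(8) - F(5) = (8*log(2)) - (0) = 8*log(2).

8*log(2)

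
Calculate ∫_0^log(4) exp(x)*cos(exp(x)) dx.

Let u = exp(x), so du = exp(x) dx. When x = 0, u = 1; when x = log(4), u = 4.
The integral becomes ∫ cos(u) du from 1 to 4, with antiderivative sin(u).
Back in x: F(x) = sin(exp(x)).
Then F(log(4)) - F(0) = (sin(4)) - (sin(1)) = -sin(1) + sin(4).

-sin(1) + sin(4)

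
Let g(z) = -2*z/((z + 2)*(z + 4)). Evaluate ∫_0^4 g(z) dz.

Factor the denominator: z**2 + 6*z + 8 = (z + 4)(z + 2).
Partial fractions: -2*z/((z + 2)*(z + 4)) = -4/(z + 4) + 2/(z + 2).
An antiderivative is F(z) = 2*log(z + 2) - 4*log(z + 4).
Then F(4) - F(0) = (-10*log(2) + 2*log(3)) - (-log(64)) = log(9/16).

log(9/16)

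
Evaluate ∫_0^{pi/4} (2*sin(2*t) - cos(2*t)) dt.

An antiderivative is F(t) = -sin(2*t)/2 - cos(2*t).
Then F(pi/4) - F(0) = (-1/2) - (-1) = 1/2.

1/2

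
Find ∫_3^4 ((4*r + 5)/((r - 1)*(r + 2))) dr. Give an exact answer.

Factor the denominator: r**2 + r - 2 = (r + 2)(r - 1).
Partial fractions: (4*r + 5)/((r - 1)*(r + 2)) = 1/(r + 2) + 3/(r - 1).
An antiderivative is F(r) = 3*log(r - 1) + log(r + 2).
Then F(4) - F(3) = (log(2) + 4*log(3)) - (log(40)) = log(81/20).

log(81/20)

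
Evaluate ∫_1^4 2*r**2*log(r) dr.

-14 + 256*log(2)/3

Integrate by parts once (u = ln r, dv = 2*r**2 dr).
An antiderivative is F(r) = 2*r**3*(3*log(r) - 1)/9.
Then F(4) - F(1) = (-128/9 + 256*log(2)/3) - (-2/9) = -14 + 256*log(2)/3.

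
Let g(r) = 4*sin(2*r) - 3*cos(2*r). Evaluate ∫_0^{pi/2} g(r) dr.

An antiderivative is F(r) = -3*sin(2*r)/2 - 2*cos(2*r).
Then F(pi/2) - F(0) = (2) - (-2) = 4.

4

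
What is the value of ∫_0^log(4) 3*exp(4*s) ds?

765/4

Let u = exp(s), so du = exp(s) ds. When s = 0, u = 1; when s = log(4), u = 4.
The integral becomes 3·∫ u**3 du from 1 to 4, with antiderivative 3*u**4/4.
Back in s: F(s) = 3*exp(4*s)/4.
Then F(log(4)) - F(0) = (192) - (3/4) = 765/4.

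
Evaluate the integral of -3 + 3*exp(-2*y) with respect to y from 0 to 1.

-3/2 - 3*exp(-2)/2

An antiderivative is F(y) = -3*y - 3*exp(-2*y)/2.
Then F(1) - F(0) = (-3 - 3*exp(-2)/2) - (-3/2) = -3/2 - 3*exp(-2)/2.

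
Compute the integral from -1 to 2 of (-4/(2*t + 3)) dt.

An antiderivative is F(t) = -2*log(2*t + 3).
Then F(2) - F(-1) = (-log(49)) - (0) = -log(49).

-log(49)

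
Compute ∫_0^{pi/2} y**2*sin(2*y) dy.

Integrate by parts twice (u = y^2, dv = sin(2*y) dy).
An antiderivative is F(y) = -y**2*cos(2*y)/2 + y*sin(2*y)/2 + cos(2*y)/4.
Then F(pi/2) - F(0) = (-1/4 + pi**2/8) - (1/4) = -1/2 + pi**2/8.

-1/2 + pi**2/8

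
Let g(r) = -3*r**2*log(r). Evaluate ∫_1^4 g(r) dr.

Integrate by parts once (u = ln r, dv = -3*r**2 dr).
An antiderivative is F(r) = -r**3*(3*log(r) - 1)/3.
Then F(4) - F(1) = (64/3 - 128*log(2)) - (1/3) = 21 - 128*log(2).

21 - 128*log(2)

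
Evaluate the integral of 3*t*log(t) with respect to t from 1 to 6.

Integrate by parts once (u = ln t, dv = 3*t dt).
An antiderivative is F(t) = 3*t**2*(2*log(t) - 1)/4.
Then F(6) - F(1) = (-27 + 54*log(2) + 54*log(3)) - (-3/4) = -105/4 + 54*log(2) + 54*log(3).

-105/4 + 54*log(2) + 54*log(3)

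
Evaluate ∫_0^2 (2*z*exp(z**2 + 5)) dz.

-exp(5) + exp(9)

Let u = z**2 + 5, so du = 2*z dz. When z = 0, u = 5; when z = 2, u = 9.
The integral becomes ∫ exp(u) du from 5 to 9, with antiderivative exp(u).
Back in z: F(z) = exp(z**2 + 5).
Then F(2) - F(0) = (exp(9)) - (exp(5)) = -exp(5) + exp(9).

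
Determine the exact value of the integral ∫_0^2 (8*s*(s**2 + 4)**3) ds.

Let u = s**2 + 4, so du = 2*s ds. When s = 0, u = 4; when s = 2, u = 8.
The integral becomes 4·∫ u**3 du from 4 to 8, with antiderivative u**4.
Back in s: F(s) = (s**2 + 4)**4.
Then F(2) - F(0) = (4096) - (256) = 3840.

3840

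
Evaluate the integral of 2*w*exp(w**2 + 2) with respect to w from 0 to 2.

Let u = w**2 + 2, so du = 2*w dw. When w = 0, u = 2; when w = 2, u = 6.
The integral becomes ∫ exp(u) du from 2 to 6, with antiderivative exp(u).
Back in w: F(w) = exp(w**2 + 2).
Then F(2) - F(0) = (exp(6)) - (exp(2)) = -exp(2) + exp(6).

-exp(2) + exp(6)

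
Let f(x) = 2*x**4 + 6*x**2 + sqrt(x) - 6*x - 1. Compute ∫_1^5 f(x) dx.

By the power rule, an antiderivative is F(x) = 2*x**5/5 + 2*x**(3/2)/3 + 2*x**3 - 3*x**2 - x.
Then F(5) - F(1) = (10*sqrt(5)/3 + 1420) - (-14/15) = 10*sqrt(5)/3 + 21314/15.

10*sqrt(5)/3 + 21314/15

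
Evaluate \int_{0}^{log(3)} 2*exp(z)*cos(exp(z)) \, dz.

Let u = exp(z), so du = exp(z) dz. When z = 0, u = 1; when z = log(3), u = 3.
The integral becomes 2·∫ cos(u) du from 1 to 3, with antiderivative 2*sin(u).
Back in z: F(z) = 2*sin(exp(z)).
Then F(log(3)) - F(0) = (2*sin(3)) - (2*sin(1)) = -2*sin(1) + 2*sin(3).

-2*sin(1) + 2*sin(3)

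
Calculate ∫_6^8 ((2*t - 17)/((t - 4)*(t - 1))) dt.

Factor the denominator: t**2 - 5*t + 4 = (t - 1)(t - 4).
Partial fractions: (2*t - 17)/((t - 4)*(t - 1)) = 5/(t - 1) - 3/(t - 4).
An antiderivative is F(t) = -3*log(t - 4) + 5*log(t - 1).
Then F(8) - F(6) = (-6*log(2) + 5*log(7)) - (-3*log(2) + 5*log(5)) = -5*log(5) - 3*log(2) + 5*log(7).

-5*log(5) - 3*log(2) + 5*log(7)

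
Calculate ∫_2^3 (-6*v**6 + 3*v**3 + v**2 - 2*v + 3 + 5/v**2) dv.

-143719/84

By the power rule, an antiderivative is F(v) = -6*v**7/7 + 3*v**4/4 + v**3/3 - v**2 + 3*v - 5/v.
Then F(3) - F(2) = (-151745/84) - (-4013/42) = -143719/84.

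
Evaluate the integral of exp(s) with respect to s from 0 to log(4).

3

An antiderivative is F(s) = exp(s).
Then F(log(4)) - F(0) = (4) - (1) = 3.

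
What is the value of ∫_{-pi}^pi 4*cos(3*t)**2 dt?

4*pi

Use the identity cos^2(3*t) = (1 + cos(6*t))/2.
An antiderivative is F(t) = 2*t + sin(6*t)/3.
Then F(pi) - F(-pi) = (2*pi) - (-2*pi) = 4*pi.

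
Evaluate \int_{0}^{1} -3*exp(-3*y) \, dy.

-1 + exp(-3)

An antiderivative is F(y) = exp(-3*y).
Then F(1) - F(0) = (exp(-3)) - (1) = -1 + exp(-3).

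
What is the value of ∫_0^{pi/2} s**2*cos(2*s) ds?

Integrate by parts twice (u = s^2, dv = cos(2*s) ds).
An antiderivative is F(s) = s**2*sin(2*s)/2 + s*cos(2*s)/2 - sin(2*s)/4.
Then F(pi/2) - F(0) = (-pi/4) - (0) = -pi/4.

-pi/4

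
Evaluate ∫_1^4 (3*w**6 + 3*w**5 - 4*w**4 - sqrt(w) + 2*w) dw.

1734751/210

By the power rule, an antiderivative is F(w) = 3*w**7/7 + w**6/2 - 4*w**5/5 - 2*w**(3/2)/3 + w**2.
Then F(4) - F(1) = (867424/105) - (97/210) = 1734751/210.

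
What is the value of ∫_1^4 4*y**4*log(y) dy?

-4092/25 + 8192*log(2)/5

Integrate by parts once (u = ln y, dv = 4*y**4 dy).
An antiderivative is F(y) = 4*y**5*(5*log(y) - 1)/25.
Then F(4) - F(1) = (-4096/25 + 8192*log(2)/5) - (-4/25) = -4092/25 + 8192*log(2)/5.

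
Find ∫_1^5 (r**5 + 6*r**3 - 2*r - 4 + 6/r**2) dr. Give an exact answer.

17524/5

By the power rule, an antiderivative is F(r) = r**6/6 + 3*r**4/2 - r**2 - 4*r - 6/r.
Then F(5) - F(1) = (52432/15) - (-28/3) = 17524/5.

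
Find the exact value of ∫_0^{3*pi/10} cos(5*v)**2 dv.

3*pi/20

Use the identity cos^2(5*v) = (1 + cos(10*v))/2.
An antiderivative is F(v) = v/2 + sin(10*v)/20.
Then F(3*pi/10) - F(0) = (3*pi/20) - (0) = 3*pi/20.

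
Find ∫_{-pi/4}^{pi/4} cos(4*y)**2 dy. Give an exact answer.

pi/4

Use the identity cos^2(4*y) = (1 + cos(8*y))/2.
An antiderivative is F(y) = y/2 + sin(8*y)/16.
Then F(pi/4) - F(-pi/4) = (pi/8) - (-pi/8) = pi/4.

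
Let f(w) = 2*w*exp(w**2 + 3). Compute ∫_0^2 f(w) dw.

-exp(3) + exp(7)

Let u = w**2 + 3, so du = 2*w dw. When w = 0, u = 3; when w = 2, u = 7.
The integral becomes ∫ exp(u) du from 3 to 7, with antiderivative exp(u).
Back in w: F(w) = exp(w**2 + 3).
Then F(2) - F(0) = (exp(7)) - (exp(3)) = -exp(3) + exp(7).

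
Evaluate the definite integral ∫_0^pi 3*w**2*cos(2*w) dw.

Integrate by parts twice (u = w^2, dv = 3*cos(2*w) dw).
An antiderivative is F(w) = 3*w**2*sin(2*w)/2 + 3*w*cos(2*w)/2 - 3*sin(2*w)/4.
Then F(pi) - F(0) = (3*pi/2) - (0) = 3*pi/2.

3*pi/2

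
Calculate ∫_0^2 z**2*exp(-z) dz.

Integrate by parts twice (u = z^2, dv = exp(-z) dz).
An antiderivative is F(z) = (-z**2 - 2*z - 2)*exp(-z).
Then F(2) - F(0) = (-10*exp(-2)) - (-2) = 2 - 10*exp(-2).

2 - 10*exp(-2)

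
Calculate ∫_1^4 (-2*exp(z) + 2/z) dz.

An antiderivative is F(z) = -2*exp(z) + 2*log(z).
Then F(4) - F(1) = (-2*exp(4) + 2*log(4)) - (-2*exp(1)) = -2*exp(4) + 2*log(4) + 2*exp(1).

-2*exp(4) + 2*log(4) + 2*exp(1)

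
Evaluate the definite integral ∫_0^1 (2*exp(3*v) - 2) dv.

-8/3 + 2*exp(3)/3

An antiderivative is F(v) = 2*exp(3*v)/3 - 2*v.
Then F(1) - F(0) = (-2 + 2*exp(3)/3) - (2/3) = -8/3 + 2*exp(3)/3.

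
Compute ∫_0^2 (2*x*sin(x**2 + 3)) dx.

cos(3) - cos(7)

Let u = x**2 + 3, so du = 2*x dx. When x = 0, u = 3; when x = 2, u = 7.
The integral becomes ∫ sin(u) du from 3 to 7, with antiderivative -cos(u).
Back in x: F(x) = -cos(x**2 + 3).
Then F(2) - F(0) = (-cos(7)) - (-cos(3)) = cos(3) - cos(7).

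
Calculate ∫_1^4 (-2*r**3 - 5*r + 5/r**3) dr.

-5205/32

By the power rule, an antiderivative is F(r) = -r**4/2 - 5*r**2/2 - 5/(2*r**2).
Then F(4) - F(1) = (-5381/32) - (-11/2) = -5205/32.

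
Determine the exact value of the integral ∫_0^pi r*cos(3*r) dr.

Integrate by parts once (u = r, dv = cos(3*r) dr).
An antiderivative is F(r) = r*sin(3*r)/3 + cos(3*r)/9.
Then F(pi) - F(0) = (-1/9) - (1/9) = -2/9.

-2/9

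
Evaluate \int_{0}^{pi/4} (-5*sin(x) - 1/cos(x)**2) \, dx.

-6 + 5*sqrt(2)/2

An antiderivative is F(x) = 5*cos(x) - tan(x).
Then F(pi/4) - F(0) = (-1 + 5*sqrt(2)/2) - (5) = -6 + 5*sqrt(2)/2.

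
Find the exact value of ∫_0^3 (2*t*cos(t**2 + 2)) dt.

Let u = t**2 + 2, so du = 2*t dt. When t = 0, u = 2; when t = 3, u = 11.
The integral becomes ∫ cos(u) du from 2 to 11, with antiderivative sin(u).
Back in t: F(t) = sin(t**2 + 2).
Then F(3) - F(0) = (sin(11)) - (sin(2)) = sin(11) - sin(2).

sin(11) - sin(2)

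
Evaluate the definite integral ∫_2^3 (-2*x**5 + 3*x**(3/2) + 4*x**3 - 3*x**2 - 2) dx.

-533/3 - 24*sqrt(2)/5 + 54*sqrt(3)/5

By the power rule, an antiderivative is F(x) = -x**6/3 + 6*x**(5/2)/5 + x**4 - x**3 - 2*x.
Then F(3) - F(2) = (-195 + 54*sqrt(3)/5) - (-52/3 + 24*sqrt(2)/5) = -533/3 - 24*sqrt(2)/5 + 54*sqrt(3)/5.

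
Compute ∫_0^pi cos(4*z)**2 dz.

Use the identity cos^2(4*z) = (1 + cos(8*z))/2.
An antiderivative is F(z) = z/2 + sin(8*z)/16.
Then F(pi) - F(0) = (pi/2) - (0) = pi/2.

pi/2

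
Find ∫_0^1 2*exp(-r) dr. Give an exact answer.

2 - 2*exp(-1)

An antiderivative is F(r) = -2*exp(-r).
Then F(1) - F(0) = (-2*exp(-1)) - (-2) = 2 - 2*exp(-1).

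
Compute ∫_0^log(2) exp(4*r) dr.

Let u = exp(r), so du = exp(r) dr. When r = 0, u = 1; when r = log(2), u = 2.
The integral becomes ∫ u**3 du from 1 to 2, with antiderivative u**4/4.
Back in r: F(r) = exp(4*r)/4.
Then F(log(2)) - F(0) = (4) - (1/4) = 15/4.

15/4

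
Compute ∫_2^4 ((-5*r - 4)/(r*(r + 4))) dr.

-9*log(2) + 4*log(3)

Factor the denominator: r**2 + 4*r = (r + 4)r.
Partial fractions: (-5*r - 4)/(r*(r + 4)) = -4/(r + 4) - 1/r.
An antiderivative is F(r) = -log(r) - 4*log(r + 4).
Then F(4) - F(2) = (-14*log(2)) - (-4*log(3) - 5*log(2)) = -9*log(2) + 4*log(3).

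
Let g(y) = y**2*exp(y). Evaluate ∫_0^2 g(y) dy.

Integrate by parts twice (u = y^2, dv = exp(y) dy).
An antiderivative is F(y) = (y**2 - 2*y + 2)*exp(y).
Then F(2) - F(0) = (2*exp(2)) - (2) = -2 + 2*exp(2).

-2 + 2*exp(2)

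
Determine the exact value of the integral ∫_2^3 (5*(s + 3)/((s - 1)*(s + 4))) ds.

Factor the denominator: s**2 + 3*s - 4 = (s + 4)(s - 1).
Partial fractions: 5*(s + 3)/((s - 1)*(s + 4)) = 1/(s + 4) + 4/(s - 1).
An antiderivative is F(s) = 4*log(s - 1) + log(s + 4).
Then F(3) - F(2) = (log(7) + 4*log(2)) - (log(6)) = log(56/3).

log(56/3)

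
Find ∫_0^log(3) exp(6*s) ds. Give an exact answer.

364/3

Let u = exp(s), so du = exp(s) ds. When s = 0, u = 1; when s = log(3), u = 3.
The integral becomes ∫ u**5 du from 1 to 3, with antiderivative u**6/6.
Back in s: F(s) = exp(6*s)/6.
Then F(log(3)) - F(0) = (243/2) - (1/6) = 364/3.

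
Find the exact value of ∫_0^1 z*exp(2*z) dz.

1/4 + exp(2)/4

Integrate by parts once (u = z, dv = exp(2*z) dz).
An antiderivative is F(z) = (2*z - 1)*exp(2*z)/4.
Then F(1) - F(0) = (exp(2)/4) - (-1/4) = 1/4 + exp(2)/4.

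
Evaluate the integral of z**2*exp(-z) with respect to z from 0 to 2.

2 - 10*exp(-2)

Integrate by parts twice (u = z^2, dv = exp(-z) dz).
An antiderivative is F(z) = (-z**2 - 2*z - 2)*exp(-z).
Then F(2) - F(0) = (-10*exp(-2)) - (-2) = 2 - 10*exp(-2).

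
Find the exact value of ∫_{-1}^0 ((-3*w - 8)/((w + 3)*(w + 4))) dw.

-9*log(2) + 5*log(3)

Factor the denominator: w**2 + 7*w + 12 = (w + 4)(w + 3).
Partial fractions: (-3*w - 8)/((w + 3)*(w + 4)) = -4/(w + 4) + 1/(w + 3).
An antiderivative is F(w) = log(w + 3) - 4*log(w + 4).
Then F(0) - F(-1) = (-8*log(2) + log(3)) - (log(2/81)) = -9*log(2) + 5*log(3).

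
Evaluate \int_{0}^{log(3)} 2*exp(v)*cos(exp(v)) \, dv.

-2*sin(1) + 2*sin(3)

Let u = exp(v), so du = exp(v) dv. When v = 0, u = 1; when v = log(3), u = 3.
The integral becomes 2·∫ cos(u) du from 1 to 3, with antiderivative 2*sin(u).
Back in v: F(v) = 2*sin(exp(v)).
Then F(log(3)) - F(0) = (2*sin(3)) - (2*sin(1)) = -2*sin(1) + 2*sin(3).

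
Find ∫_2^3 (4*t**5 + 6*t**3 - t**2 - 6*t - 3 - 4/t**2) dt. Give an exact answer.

3095/6

By the power rule, an antiderivative is F(t) = 2*t**6/3 + 3*t**4/2 - t**3/3 - 3*t**2 - 3*t + 4/t.
Then F(3) - F(2) = (3383/6) - (48) = 3095/6.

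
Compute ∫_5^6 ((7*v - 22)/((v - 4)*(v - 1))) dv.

-8*log(2) + 5*log(5)

Factor the denominator: v**2 - 5*v + 4 = (v - 1)(v - 4).
Partial fractions: (7*v - 22)/((v - 4)*(v - 1)) = 5/(v - 1) + 2/(v - 4).
An antiderivative is F(v) = 2*log(v - 4) + 5*log(v - 1).
Then F(6) - F(5) = (2*log(2) + 5*log(5)) - (10*log(2)) = -8*log(2) + 5*log(5).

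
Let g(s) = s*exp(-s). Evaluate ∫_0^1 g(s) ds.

Integrate by parts once (u = s, dv = exp(-s) ds).
An antiderivative is F(s) = (-s - 1)*exp(-s).
Then F(1) - F(0) = (-2*exp(-1)) - (-1) = 1 - 2*exp(-1).

1 - 2*exp(-1)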